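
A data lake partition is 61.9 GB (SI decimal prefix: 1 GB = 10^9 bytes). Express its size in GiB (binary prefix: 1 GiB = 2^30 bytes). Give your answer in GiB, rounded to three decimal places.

57.649 GiB

61.9 GB = 61.9 × 10^9 bytes = 61,900,000,000 bytes
1 GiB = 1,073,741,824 bytes
61,900,000,000 / 1,073,741,824 = 57.649 GiB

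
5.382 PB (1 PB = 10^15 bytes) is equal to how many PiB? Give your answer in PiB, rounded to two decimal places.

4.78 PiB

5.382 PB × 1,000,000,000,000,000 bytes/PB = 5,382,000,000,000,000 bytes
1 PiB = 2^50 bytes = 1,125,899,906,842,624 bytes
5,382,000,000,000,000 / 1,125,899,906,842,624 = 4.78 PiB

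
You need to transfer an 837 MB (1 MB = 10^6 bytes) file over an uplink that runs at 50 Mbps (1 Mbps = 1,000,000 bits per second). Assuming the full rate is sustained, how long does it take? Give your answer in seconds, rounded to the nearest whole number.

837 MB = 837,000,000 bytes = 6,696,000,000 bits
50 Mbps = 50,000,000 bits/s
time = 6,696,000,000 / 50,000,000 = 134 s

134 seconds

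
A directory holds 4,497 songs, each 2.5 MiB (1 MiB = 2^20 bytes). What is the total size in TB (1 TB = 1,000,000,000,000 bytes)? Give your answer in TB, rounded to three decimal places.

0.012 TB

Total = 4,497 × 2.5 MiB = 11242.5 MiB
= 11242.5 × 1,048,576 bytes = 11,788,615,680 bytes
1 TB = 1,000,000,000,000 bytes
11,788,615,680 / 1,000,000,000,000 = 0.012 TB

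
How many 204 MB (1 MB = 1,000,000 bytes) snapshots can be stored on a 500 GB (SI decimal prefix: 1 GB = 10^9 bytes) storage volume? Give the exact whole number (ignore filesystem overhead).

2,450

Capacity: 500 GB = 500,000,000,000 bytes
Per item: 204 MB = 204,000,000 bytes
⌊500,000,000,000 / 204,000,000⌋ = 2,450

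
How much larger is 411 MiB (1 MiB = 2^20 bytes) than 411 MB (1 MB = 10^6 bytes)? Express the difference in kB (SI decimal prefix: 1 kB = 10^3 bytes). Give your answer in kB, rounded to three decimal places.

19,964.736 kB

411 MiB = 411 × 1,048,576 = 430,964,736 bytes
411 MB = 411 × 1,000,000 = 411,000,000 bytes
difference = 19,964,736 bytes
19,964,736 / 1,000 = 19,964.736 kB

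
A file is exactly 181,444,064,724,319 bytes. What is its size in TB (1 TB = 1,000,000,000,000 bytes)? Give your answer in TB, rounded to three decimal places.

181,444,064,724,319 bytes given.
1 TB = 1,000,000,000,000 bytes
181,444,064,724,319 / 1,000,000,000,000 = 181.444 TB

181.444 TB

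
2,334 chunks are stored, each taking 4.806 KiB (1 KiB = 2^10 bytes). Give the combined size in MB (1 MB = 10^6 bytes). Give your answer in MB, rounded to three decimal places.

11.486 MB

Total = 2,334 × 4.806 KiB = 11217.204 KiB
= 11217.204 × 1,024 bytes = 11,486,416.896 bytes
1 MB = 1,000,000 bytes
11,486,416.896 / 1,000,000 = 11.486 MB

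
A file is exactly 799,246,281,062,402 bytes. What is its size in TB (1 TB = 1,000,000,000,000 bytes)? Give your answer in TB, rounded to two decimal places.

799.25 TB

799,246,281,062,402 bytes given.
1 TB = 1,000,000,000,000 bytes
799,246,281,062,402 / 1,000,000,000,000 = 799.25 TB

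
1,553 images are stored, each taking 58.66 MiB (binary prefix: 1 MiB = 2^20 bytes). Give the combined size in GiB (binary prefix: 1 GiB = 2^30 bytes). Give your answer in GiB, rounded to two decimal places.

88.96 GiB

Total = 1,553 × 58.66 MiB = 91098.98 MiB
= 91098.98 × 1,048,576 bytes = 95,524,204,052.48 bytes
1 GiB = 1,073,741,824 bytes
95,524,204,052.48 / 1,073,741,824 = 88.96 GiB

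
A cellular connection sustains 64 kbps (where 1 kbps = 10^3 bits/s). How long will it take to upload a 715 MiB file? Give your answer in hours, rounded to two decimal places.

26.03 hours

715 MiB = 749,731,840 bytes = 5,997,854,720 bits
64 kbps = 64,000 bits/s
time = 5,997,854,720 / 64,000 = 93,716.4800 s
93,716.4800 s / 3600 = 26.03 hours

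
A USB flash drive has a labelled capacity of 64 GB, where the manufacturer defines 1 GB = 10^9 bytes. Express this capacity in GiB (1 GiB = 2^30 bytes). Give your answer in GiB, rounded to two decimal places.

64 GB × 1,000,000,000 bytes/GB = 64,000,000,000 bytes
1 GiB = 1,073,741,824 bytes
64,000,000,000 / 1,073,741,824 = 59.60 GiB

59.60 GiB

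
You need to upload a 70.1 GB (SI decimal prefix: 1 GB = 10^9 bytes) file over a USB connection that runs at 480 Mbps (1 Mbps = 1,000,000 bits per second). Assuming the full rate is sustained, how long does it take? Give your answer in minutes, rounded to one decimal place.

19.5 minutes

70.1 GB = 70,100,000,000 bytes = 560,800,000,000 bits
480 Mbps = 480,000,000 bits/s
time = 560,800,000,000 / 480,000,000 = 1,168.33 s
1,168.33 s / 60 = 19.5 minutes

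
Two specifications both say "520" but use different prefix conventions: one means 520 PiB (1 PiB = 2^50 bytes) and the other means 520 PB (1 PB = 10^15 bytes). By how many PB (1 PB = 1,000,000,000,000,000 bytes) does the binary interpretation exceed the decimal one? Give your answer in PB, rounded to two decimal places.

520 PiB = 520 × 1,125,899,906,842,624 = 585,467,951,558,164,480 bytes
520 PB = 520 × 1,000,000,000,000,000 = 520,000,000,000,000,000 bytes
difference = 65,467,951,558,164,480 bytes
65,467,951,558,164,480 / 1,000,000,000,000,000 = 65.47 PB

65.47 PB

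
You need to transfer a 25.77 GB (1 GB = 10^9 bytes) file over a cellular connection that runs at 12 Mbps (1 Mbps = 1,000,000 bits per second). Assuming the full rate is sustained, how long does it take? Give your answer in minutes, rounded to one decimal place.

286.3 minutes

25.77 GB = 25,770,000,000 bytes = 206,160,000,000 bits
12 Mbps = 12,000,000 bits/s
time = 206,160,000,000 / 12,000,000 = 17,180.00 s
17,180.00 s / 60 = 286.3 minutes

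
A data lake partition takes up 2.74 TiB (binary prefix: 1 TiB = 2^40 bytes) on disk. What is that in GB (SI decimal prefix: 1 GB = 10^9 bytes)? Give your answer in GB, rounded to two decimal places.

2.74 TiB × 1,099,511,627,776 bytes/TiB = 3,012,661,860,106.24 bytes
1 GB = 10^9 bytes = 1,000,000,000 bytes
3,012,661,860,106.24 / 1,000,000,000 = 3,012.66 GB

3,012.66 GB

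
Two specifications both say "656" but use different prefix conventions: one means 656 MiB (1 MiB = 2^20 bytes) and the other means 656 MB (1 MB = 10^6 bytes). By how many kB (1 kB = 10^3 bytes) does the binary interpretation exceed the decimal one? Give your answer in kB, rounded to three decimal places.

31,865.856 kB

656 MiB = 656 × 1,048,576 = 687,865,856 bytes
656 MB = 656 × 1,000,000 = 656,000,000 bytes
difference = 31,865,856 bytes
31,865,856 / 1,000 = 31,865.856 kB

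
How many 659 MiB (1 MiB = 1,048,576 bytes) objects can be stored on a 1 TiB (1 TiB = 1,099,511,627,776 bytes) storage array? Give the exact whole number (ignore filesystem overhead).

1,591

Capacity: 1 TiB = 1,099,511,627,776 bytes
Per item: 659 MiB = 691,011,584 bytes
⌊1,099,511,627,776 / 691,011,584⌋ = 1,591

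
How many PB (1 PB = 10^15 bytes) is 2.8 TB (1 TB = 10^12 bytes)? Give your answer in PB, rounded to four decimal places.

2.8 TB × 1,000,000,000,000 bytes/TB = 2,800,000,000,000 bytes
1 PB = 1,000,000,000,000,000 bytes
2,800,000,000,000 / 1,000,000,000,000,000 = 0.0028 PB

0.0028 PB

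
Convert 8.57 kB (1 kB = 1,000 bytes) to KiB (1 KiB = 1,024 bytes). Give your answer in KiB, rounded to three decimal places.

8.369 KiB

8.57 kB = 8.57 × 10^3 bytes = 8,570 bytes
1 KiB = 2^10 bytes = 1,024 bytes
8,570 / 1,024 = 8.369 KiB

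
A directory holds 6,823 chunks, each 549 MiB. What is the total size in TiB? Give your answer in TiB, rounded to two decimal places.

Total = 6,823 × 549 MiB = 3,745,827 MiB
= 3,745,827 × 1,048,576 bytes = 3,927,784,292,352 bytes
1 TiB = 1,099,511,627,776 bytes
3,927,784,292,352 / 1,099,511,627,776 = 3.57 TiB

3.57 TiB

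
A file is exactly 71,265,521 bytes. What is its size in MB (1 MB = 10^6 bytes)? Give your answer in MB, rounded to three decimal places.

71,265,521 bytes given.
1 MB = 1,000,000 bytes
71,265,521 / 1,000,000 = 71.266 MB

71.266 MB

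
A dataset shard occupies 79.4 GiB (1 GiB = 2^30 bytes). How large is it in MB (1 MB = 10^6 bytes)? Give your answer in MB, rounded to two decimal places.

79.4 GiB × 1,073,741,824 bytes/GiB = 85,255,100,825.6 bytes
1 MB = 1,000,000 bytes
85,255,100,825.6 / 1,000,000 = 85,255.10 MB

85,255.10 MB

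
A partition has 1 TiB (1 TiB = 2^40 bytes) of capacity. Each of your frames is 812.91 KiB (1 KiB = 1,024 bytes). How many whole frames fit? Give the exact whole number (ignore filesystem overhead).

1,320,861

Capacity: 1 TiB = 1,099,511,627,776 bytes
Per item: 812.91 KiB = 832,419.84 bytes
⌊1,099,511,627,776 / 832,419.84⌋ = 1,320,861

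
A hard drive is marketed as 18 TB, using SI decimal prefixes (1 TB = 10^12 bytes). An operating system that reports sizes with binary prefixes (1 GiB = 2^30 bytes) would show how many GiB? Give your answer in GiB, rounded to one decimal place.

16,763.8 GiB

18 TB × 1,000,000,000,000 bytes/TB = 18,000,000,000,000 bytes
1 GiB = 2^30 bytes = 1,073,741,824 bytes
18,000,000,000,000 / 1,073,741,824 = 16,763.8 GiB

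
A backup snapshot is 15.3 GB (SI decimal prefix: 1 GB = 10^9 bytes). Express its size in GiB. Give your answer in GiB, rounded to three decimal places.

15.3 GB = 15.3 × 10^9 bytes = 15,300,000,000 bytes
1 GiB = 2^30 bytes = 1,073,741,824 bytes
15,300,000,000 / 1,073,741,824 = 14.249 GiB

14.249 GiB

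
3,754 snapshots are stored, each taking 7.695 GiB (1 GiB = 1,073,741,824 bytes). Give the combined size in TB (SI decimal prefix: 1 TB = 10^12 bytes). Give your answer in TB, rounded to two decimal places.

31.02 TB

Total = 3,754 × 7.695 GiB = 28887.03 GiB
= 28887.03 × 1,073,741,824 bytes = 31,017,212,282,142.72 bytes
1 TB = 1,000,000,000,000 bytes
31,017,212,282,142.72 / 1,000,000,000,000 = 31.02 TB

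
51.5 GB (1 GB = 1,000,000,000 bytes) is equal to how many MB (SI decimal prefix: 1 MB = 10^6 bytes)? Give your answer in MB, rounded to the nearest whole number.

51.5 GB = 51.5 × 10^9 bytes = 51,500,000,000 bytes
1 MB = 10^6 bytes = 1,000,000 bytes
51,500,000,000 / 1,000,000 = 51,500 MB

51,500 MB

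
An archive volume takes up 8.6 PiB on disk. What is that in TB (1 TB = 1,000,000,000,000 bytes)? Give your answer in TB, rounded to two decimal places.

8.6 PiB = 8.6 × 2^50 bytes = 9,682,739,198,846,566.4 bytes
1 TB = 10^12 bytes = 1,000,000,000,000 bytes
9,682,739,198,846,566.4 / 1,000,000,000,000 = 9,682.74 TB

9,682.74 TB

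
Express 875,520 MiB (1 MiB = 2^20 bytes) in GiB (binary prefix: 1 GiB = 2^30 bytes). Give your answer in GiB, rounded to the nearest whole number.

855 GiB

875,520 MiB = 875,520 × 2^20 bytes = 918,049,259,520 bytes
1 GiB = 2^30 bytes = 1,073,741,824 bytes
918,049,259,520 / 1,073,741,824 = 855 GiB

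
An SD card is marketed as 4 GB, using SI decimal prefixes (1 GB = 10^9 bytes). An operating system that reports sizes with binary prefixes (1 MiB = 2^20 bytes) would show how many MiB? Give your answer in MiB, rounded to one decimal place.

3,814.7 MiB

4 GB = 4 × 10^9 bytes = 4,000,000,000 bytes
1 MiB = 2^20 bytes = 1,048,576 bytes
4,000,000,000 / 1,048,576 = 3,814.7 MiB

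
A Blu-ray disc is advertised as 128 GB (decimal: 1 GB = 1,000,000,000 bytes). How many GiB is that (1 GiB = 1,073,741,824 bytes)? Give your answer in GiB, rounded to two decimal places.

128 GB = 128 × 10^9 bytes = 128,000,000,000 bytes
1 GiB = 2^30 bytes = 1,073,741,824 bytes
128,000,000,000 / 1,073,741,824 = 119.21 GiB

119.21 GiB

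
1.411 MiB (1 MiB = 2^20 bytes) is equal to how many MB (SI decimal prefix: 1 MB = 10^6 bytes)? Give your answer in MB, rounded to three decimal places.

1.480 MB

1.411 MiB = 1.411 × 2^20 bytes = 1,479,540.736 bytes
1 MB = 1,000,000 bytes
1,479,540.736 / 1,000,000 = 1.480 MB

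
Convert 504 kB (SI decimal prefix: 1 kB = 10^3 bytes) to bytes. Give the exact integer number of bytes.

504,000 bytes

504 × 1,000 = 504,000 bytes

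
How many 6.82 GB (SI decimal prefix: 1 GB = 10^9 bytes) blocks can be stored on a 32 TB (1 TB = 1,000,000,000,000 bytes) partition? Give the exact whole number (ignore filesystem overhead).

Capacity: 32 TB = 32,000,000,000,000 bytes
Per item: 6.82 GB = 6,820,000,000 bytes
⌊32,000,000,000,000 / 6,820,000,000⌋ = 4,692

4,692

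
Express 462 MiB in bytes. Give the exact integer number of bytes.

484,442,112 bytes

462 × 1,048,576 = 484,442,112 bytes  (1 MiB = 2^20 bytes)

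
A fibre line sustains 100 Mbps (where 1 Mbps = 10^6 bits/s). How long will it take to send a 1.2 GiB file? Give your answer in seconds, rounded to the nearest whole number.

1.2 GiB = 1,288,490,188.8 bytes = 10,307,921,510.4 bits
100 Mbps = 100,000,000 bits/s
time = 10,307,921,510.4 / 100,000,000 = 103 s

103 seconds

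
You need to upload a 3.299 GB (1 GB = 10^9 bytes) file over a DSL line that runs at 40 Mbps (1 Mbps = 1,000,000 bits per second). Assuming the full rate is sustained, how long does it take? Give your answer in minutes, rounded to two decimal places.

11.00 minutes

3.299 GB = 3,299,000,000 bytes = 26,392,000,000 bits
40 Mbps = 40,000,000 bits/s
time = 26,392,000,000 / 40,000,000 = 659.800 s
659.800 s / 60 = 11.00 minutes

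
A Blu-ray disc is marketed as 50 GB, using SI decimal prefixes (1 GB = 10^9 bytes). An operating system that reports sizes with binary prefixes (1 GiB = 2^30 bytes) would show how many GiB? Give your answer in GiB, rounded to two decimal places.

50 GB = 50 × 10^9 bytes = 50,000,000,000 bytes
1 GiB = 1,073,741,824 bytes
50,000,000,000 / 1,073,741,824 = 46.57 GiB

46.57 GiB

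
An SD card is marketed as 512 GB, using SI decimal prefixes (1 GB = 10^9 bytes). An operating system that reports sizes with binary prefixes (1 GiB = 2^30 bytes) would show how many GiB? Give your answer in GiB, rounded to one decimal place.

512 GB = 512 × 10^9 bytes = 512,000,000,000 bytes
1 GiB = 1,073,741,824 bytes
512,000,000,000 / 1,073,741,824 = 476.8 GiB

476.8 GiB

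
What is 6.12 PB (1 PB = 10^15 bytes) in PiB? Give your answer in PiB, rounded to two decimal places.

5.44 PiB

6.12 PB = 6.12 × 10^15 bytes = 6,120,000,000,000,000 bytes
1 PiB = 2^50 bytes = 1,125,899,906,842,624 bytes
6,120,000,000,000,000 / 1,125,899,906,842,624 = 5.44 PiB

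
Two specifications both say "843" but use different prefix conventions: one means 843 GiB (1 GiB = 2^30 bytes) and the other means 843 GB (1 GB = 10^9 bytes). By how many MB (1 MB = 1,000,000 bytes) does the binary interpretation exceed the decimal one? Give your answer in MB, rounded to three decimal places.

843 GiB = 843 × 1,073,741,824 = 905,164,357,632 bytes
843 GB = 843 × 1,000,000,000 = 843,000,000,000 bytes
difference = 62,164,357,632 bytes
62,164,357,632 / 1,000,000 = 62,164.358 MB

62,164.358 MB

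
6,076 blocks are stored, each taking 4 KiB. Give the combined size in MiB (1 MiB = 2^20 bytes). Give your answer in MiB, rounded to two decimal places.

Total = 6,076 × 4 KiB = 24,304 KiB
= 24,304 × 1,024 bytes = 24,887,296 bytes
1 MiB = 1,048,576 bytes
24,887,296 / 1,048,576 = 23.73 MiB

23.73 MiB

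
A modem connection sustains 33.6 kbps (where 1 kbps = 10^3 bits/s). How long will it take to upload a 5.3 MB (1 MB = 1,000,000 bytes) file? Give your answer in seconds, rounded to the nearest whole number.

1,262 seconds

5.3 MB = 5,300,000 bytes = 42,400,000 bits
33.6 kbps = 33,600 bits/s
time = 42,400,000 / 33,600 = 1,262 s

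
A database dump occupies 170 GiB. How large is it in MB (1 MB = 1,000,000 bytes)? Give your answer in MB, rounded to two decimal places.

170 GiB = 170 × 2^30 bytes = 182,536,110,080 bytes
1 MB = 1,000,000 bytes
182,536,110,080 / 1,000,000 = 182,536.11 MB

182,536.11 MB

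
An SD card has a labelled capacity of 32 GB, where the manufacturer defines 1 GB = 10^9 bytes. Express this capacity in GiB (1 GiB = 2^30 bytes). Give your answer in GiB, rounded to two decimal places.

29.80 GiB

32 GB = 32 × 10^9 bytes = 32,000,000,000 bytes
1 GiB = 2^30 bytes = 1,073,741,824 bytes
32,000,000,000 / 1,073,741,824 = 29.80 GiB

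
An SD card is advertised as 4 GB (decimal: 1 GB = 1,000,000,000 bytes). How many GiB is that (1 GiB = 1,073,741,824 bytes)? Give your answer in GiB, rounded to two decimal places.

4 GB = 4 × 10^9 bytes = 4,000,000,000 bytes
1 GiB = 1,073,741,824 bytes
4,000,000,000 / 1,073,741,824 = 3.73 GiB

3.73 GiB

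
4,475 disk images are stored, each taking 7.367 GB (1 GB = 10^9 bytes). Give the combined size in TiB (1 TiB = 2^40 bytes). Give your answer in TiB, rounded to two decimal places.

29.98 TiB

Total = 4,475 × 7.367 GB = 32967.325 GB
= 32967.325 × 1,000,000,000 bytes = 32,967,325,000,000 bytes
1 TiB = 1,099,511,627,776 bytes
32,967,325,000,000 / 1,099,511,627,776 = 29.98 TiB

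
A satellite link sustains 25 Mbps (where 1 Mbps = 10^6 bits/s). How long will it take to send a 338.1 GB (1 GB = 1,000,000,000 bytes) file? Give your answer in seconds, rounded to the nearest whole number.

108,192 seconds

338.1 GB = 338,100,000,000 bytes = 2,704,800,000,000 bits
25 Mbps = 25,000,000 bits/s
time = 2,704,800,000,000 / 25,000,000 = 108,192 s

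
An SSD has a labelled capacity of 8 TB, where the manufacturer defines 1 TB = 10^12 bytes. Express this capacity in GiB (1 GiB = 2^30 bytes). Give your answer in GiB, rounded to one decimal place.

7,450.6 GiB

8 TB = 8 × 10^12 bytes = 8,000,000,000,000 bytes
1 GiB = 1,073,741,824 bytes
8,000,000,000,000 / 1,073,741,824 = 7,450.6 GiB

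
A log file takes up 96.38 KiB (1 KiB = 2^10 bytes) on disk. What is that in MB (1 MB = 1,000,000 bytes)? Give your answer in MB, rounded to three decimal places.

96.38 KiB = 96.38 × 2^10 bytes = 98,693.12 bytes
1 MB = 1,000,000 bytes
98,693.12 / 1,000,000 = 0.099 MB

0.099 MB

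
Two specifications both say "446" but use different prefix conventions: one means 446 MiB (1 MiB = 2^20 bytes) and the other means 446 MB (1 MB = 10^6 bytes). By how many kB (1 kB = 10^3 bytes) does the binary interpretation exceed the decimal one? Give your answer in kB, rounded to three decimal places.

21,664.896 kB

446 MiB = 446 × 1,048,576 = 467,664,896 bytes
446 MB = 446 × 1,000,000 = 446,000,000 bytes
difference = 21,664,896 bytes
21,664,896 / 1,000 = 21,664.896 kB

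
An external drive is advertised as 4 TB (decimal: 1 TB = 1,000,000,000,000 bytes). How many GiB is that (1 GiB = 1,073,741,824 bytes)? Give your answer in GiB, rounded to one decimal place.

4 TB × 1,000,000,000,000 bytes/TB = 4,000,000,000,000 bytes
1 GiB = 2^30 bytes = 1,073,741,824 bytes
4,000,000,000,000 / 1,073,741,824 = 3,725.3 GiB

3,725.3 GiB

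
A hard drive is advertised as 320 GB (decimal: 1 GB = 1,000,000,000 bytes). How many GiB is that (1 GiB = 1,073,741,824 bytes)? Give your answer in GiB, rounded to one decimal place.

320 GB × 1,000,000,000 bytes/GB = 320,000,000,000 bytes
1 GiB = 1,073,741,824 bytes
320,000,000,000 / 1,073,741,824 = 298.0 GiB

298.0 GiB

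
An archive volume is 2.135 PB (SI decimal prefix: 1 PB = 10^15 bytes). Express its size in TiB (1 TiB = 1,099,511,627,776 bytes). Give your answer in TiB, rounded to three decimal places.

1,941.771 TiB

2.135 PB × 1,000,000,000,000,000 bytes/PB = 2,135,000,000,000,000 bytes
1 TiB = 2^40 bytes = 1,099,511,627,776 bytes
2,135,000,000,000,000 / 1,099,511,627,776 = 1,941.771 TiB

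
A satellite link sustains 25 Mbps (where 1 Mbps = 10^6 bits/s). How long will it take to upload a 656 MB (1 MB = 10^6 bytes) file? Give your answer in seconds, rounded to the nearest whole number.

656 MB = 656,000,000 bytes = 5,248,000,000 bits
25 Mbps = 25,000,000 bits/s
time = 5,248,000,000 / 25,000,000 = 210 s

210 seconds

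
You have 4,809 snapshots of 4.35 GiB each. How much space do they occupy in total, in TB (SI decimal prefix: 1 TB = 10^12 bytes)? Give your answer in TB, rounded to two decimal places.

Total = 4,809 × 4.35 GiB = 20919.15 GiB
= 20919.15 × 1,073,741,824 bytes = 22,461,766,277,529.6 bytes
1 TB = 1,000,000,000,000 bytes
22,461,766,277,529.6 / 1,000,000,000,000 = 22.46 TB

22.46 TB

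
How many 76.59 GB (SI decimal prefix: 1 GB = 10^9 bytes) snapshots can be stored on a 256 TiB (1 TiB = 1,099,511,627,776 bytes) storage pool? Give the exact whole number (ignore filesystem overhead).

Capacity: 256 TiB = 281,474,976,710,656 bytes
Per item: 76.59 GB = 76,590,000,000 bytes
⌊281,474,976,710,656 / 76,590,000,000⌋ = 3,675

3,675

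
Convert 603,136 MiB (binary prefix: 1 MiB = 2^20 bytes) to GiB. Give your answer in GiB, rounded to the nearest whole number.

589 GiB

603,136 MiB = 603,136 × 2^20 bytes = 632,433,934,336 bytes
1 GiB = 1,073,741,824 bytes
632,433,934,336 / 1,073,741,824 = 589 GiB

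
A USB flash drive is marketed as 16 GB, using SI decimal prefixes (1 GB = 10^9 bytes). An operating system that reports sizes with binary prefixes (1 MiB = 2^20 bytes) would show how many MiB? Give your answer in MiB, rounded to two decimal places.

16 GB × 1,000,000,000 bytes/GB = 16,000,000,000 bytes
1 MiB = 1,048,576 bytes
16,000,000,000 / 1,048,576 = 15,258.79 MiB

15,258.79 MiB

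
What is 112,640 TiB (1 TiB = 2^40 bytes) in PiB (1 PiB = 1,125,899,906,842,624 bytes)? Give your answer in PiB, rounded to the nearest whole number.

112,640 TiB × 1,099,511,627,776 bytes/TiB = 123,848,989,752,688,640 bytes
1 PiB = 1,125,899,906,842,624 bytes
123,848,989,752,688,640 / 1,125,899,906,842,624 = 110 PiB

110 PiB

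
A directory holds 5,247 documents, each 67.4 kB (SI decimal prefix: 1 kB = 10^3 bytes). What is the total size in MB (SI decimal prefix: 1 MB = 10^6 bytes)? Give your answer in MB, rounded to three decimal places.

Total = 5,247 × 67.4 kB = 353647.8 kB
= 353647.8 × 1,000 bytes = 353,647,800 bytes
1 MB = 1,000,000 bytes
353,647,800 / 1,000,000 = 353.648 MB

353.648 MB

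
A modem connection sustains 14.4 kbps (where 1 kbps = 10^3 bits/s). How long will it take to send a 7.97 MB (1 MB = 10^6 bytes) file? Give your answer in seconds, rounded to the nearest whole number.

7.97 MB = 7,970,000 bytes = 63,760,000 bits
14.4 kbps = 14,400 bits/s
time = 63,760,000 / 14,400 = 4,428 s

4,428 seconds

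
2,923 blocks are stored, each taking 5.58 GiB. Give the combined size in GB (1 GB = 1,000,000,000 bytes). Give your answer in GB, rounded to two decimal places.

Total = 2,923 × 5.58 GiB = 16310.34 GiB
= 16310.34 × 1,073,741,824 bytes = 17,513,094,221,660.16 bytes
1 GB = 1,000,000,000 bytes
17,513,094,221,660.16 / 1,000,000,000 = 17,513.09 GB

17,513.09 GB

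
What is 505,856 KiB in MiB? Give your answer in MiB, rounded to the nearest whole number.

494 MiB

505,856 KiB = 505,856 × 2^10 bytes = 517,996,544 bytes
1 MiB = 2^20 bytes = 1,048,576 bytes
517,996,544 / 1,048,576 = 494 MiB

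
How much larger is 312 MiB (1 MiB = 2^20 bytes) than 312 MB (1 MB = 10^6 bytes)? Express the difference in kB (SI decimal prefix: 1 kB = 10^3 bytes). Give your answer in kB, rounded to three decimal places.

312 MiB = 312 × 1,048,576 = 327,155,712 bytes
312 MB = 312 × 1,000,000 = 312,000,000 bytes
difference = 15,155,712 bytes
15,155,712 / 1,000 = 15,155.712 kB

15,155.712 kB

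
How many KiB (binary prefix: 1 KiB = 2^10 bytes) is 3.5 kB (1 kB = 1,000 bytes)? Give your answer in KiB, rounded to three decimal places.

3.5 kB = 3.5 × 10^3 bytes = 3,500 bytes
1 KiB = 2^10 bytes = 1,024 bytes
3,500 / 1,024 = 3.418 KiB

3.418 KiB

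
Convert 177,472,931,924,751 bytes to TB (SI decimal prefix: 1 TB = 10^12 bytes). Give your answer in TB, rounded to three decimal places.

177,472,931,924,751 bytes given.
1 TB = 10^12 bytes = 1,000,000,000,000 bytes
177,472,931,924,751 / 1,000,000,000,000 = 177.473 TB

177.473 TB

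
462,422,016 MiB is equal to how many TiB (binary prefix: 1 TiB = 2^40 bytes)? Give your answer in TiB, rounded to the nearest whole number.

462,422,016 MiB = 462,422,016 × 2^20 bytes = 484,884,627,849,216 bytes
1 TiB = 1,099,511,627,776 bytes
484,884,627,849,216 / 1,099,511,627,776 = 441 TiB

441 TiB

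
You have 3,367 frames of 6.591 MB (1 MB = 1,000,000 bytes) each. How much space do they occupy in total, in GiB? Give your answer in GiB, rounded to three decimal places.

20.668 GiB

Total = 3,367 × 6.591 MB = 22191.897 MB
= 22191.897 × 1,000,000 bytes = 22,191,897,000 bytes
1 GiB = 1,073,741,824 bytes
22,191,897,000 / 1,073,741,824 = 20.668 GiB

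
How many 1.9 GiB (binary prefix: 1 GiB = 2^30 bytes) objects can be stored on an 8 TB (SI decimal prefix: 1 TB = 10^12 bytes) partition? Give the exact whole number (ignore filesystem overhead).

Capacity: 8 TB = 8,000,000,000,000 bytes
Per item: 1.9 GiB = 2,040,109,465.6 bytes
⌊8,000,000,000,000 / 2,040,109,465.6⌋ = 3,921

3,921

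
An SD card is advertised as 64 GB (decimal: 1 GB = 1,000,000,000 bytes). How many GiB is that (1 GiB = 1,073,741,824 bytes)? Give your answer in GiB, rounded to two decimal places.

59.60 GiB

64 GB × 1,000,000,000 bytes/GB = 64,000,000,000 bytes
1 GiB = 2^30 bytes = 1,073,741,824 bytes
64,000,000,000 / 1,073,741,824 = 59.60 GiB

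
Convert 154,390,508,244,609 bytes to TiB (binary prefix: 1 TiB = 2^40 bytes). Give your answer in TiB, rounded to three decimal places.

154,390,508,244,609 bytes given.
1 TiB = 2^40 bytes = 1,099,511,627,776 bytes
154,390,508,244,609 / 1,099,511,627,776 = 140.417 TiB

140.417 TiB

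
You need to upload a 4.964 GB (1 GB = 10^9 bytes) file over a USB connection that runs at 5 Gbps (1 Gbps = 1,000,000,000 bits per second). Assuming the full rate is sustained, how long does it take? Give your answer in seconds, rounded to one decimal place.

4.964 GB = 4,964,000,000 bytes = 39,712,000,000 bits
5 Gbps = 5,000,000,000 bits/s
time = 39,712,000,000 / 5,000,000,000 = 7.9 s

7.9 seconds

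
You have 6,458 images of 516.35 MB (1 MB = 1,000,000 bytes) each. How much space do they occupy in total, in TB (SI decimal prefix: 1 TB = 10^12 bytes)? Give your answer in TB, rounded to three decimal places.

3.335 TB

Total = 6,458 × 516.35 MB = 3334588.3 MB
= 3334588.3 × 1,000,000 bytes = 3,334,588,300,000 bytes
1 TB = 1,000,000,000,000 bytes
3,334,588,300,000 / 1,000,000,000,000 = 3.335 TB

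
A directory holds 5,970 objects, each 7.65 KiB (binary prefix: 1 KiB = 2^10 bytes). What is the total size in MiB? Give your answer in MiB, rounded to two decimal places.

44.60 MiB

Total = 5,970 × 7.65 KiB = 45670.5 KiB
= 45670.5 × 1,024 bytes = 46,766,592 bytes
1 MiB = 1,048,576 bytes
46,766,592 / 1,048,576 = 44.60 MiB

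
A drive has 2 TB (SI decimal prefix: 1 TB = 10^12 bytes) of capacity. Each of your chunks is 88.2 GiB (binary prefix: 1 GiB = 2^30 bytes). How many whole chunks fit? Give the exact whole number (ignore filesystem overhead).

Capacity: 2 TB = 2,000,000,000,000 bytes
Per item: 88.2 GiB = 94,704,028,876.8 bytes
⌊2,000,000,000,000 / 94,704,028,876.8⌋ = 21

21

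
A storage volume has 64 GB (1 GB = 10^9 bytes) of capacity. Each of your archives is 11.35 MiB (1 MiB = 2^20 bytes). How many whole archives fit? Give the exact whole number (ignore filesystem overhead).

Capacity: 64 GB = 64,000,000,000 bytes
Per item: 11.35 MiB = 11,901,337.6 bytes
⌊64,000,000,000 / 11,901,337.6⌋ = 5,377

5,377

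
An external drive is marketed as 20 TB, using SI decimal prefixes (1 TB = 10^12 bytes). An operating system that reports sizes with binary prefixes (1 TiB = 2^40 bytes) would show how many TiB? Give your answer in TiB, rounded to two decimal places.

18.19 TiB

20 TB × 1,000,000,000,000 bytes/TB = 20,000,000,000,000 bytes
1 TiB = 2^40 bytes = 1,099,511,627,776 bytes
20,000,000,000,000 / 1,099,511,627,776 = 18.19 TiB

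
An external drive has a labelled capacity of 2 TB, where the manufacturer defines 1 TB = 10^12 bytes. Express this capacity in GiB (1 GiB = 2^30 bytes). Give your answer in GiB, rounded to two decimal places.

2 TB = 2 × 10^12 bytes = 2,000,000,000,000 bytes
1 GiB = 2^30 bytes = 1,073,741,824 bytes
2,000,000,000,000 / 1,073,741,824 = 1,862.65 GiB

1,862.65 GiB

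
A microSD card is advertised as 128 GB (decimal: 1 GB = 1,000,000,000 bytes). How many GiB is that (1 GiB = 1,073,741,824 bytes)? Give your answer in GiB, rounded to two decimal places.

119.21 GiB

128 GB = 128 × 10^9 bytes = 128,000,000,000 bytes
1 GiB = 2^30 bytes = 1,073,741,824 bytes
128,000,000,000 / 1,073,741,824 = 119.21 GiB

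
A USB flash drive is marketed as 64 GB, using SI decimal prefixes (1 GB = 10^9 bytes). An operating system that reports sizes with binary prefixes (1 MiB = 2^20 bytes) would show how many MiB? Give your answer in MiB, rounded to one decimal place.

64 GB = 64 × 10^9 bytes = 64,000,000,000 bytes
1 MiB = 2^20 bytes = 1,048,576 bytes
64,000,000,000 / 1,048,576 = 61,035.2 MiB

61,035.2 MiB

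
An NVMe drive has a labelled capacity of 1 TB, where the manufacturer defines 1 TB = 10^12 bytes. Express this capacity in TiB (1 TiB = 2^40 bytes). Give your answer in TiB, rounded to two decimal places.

0.91 TiB

1 TB × 1,000,000,000,000 bytes/TB = 1,000,000,000,000 bytes
1 TiB = 2^40 bytes = 1,099,511,627,776 bytes
1,000,000,000,000 / 1,099,511,627,776 = 0.91 TiB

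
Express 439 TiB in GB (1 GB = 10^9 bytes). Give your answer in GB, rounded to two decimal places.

482,685.60 GB

439 TiB × 1,099,511,627,776 bytes/TiB = 482,685,604,593,664 bytes
1 GB = 10^9 bytes = 1,000,000,000 bytes
482,685,604,593,664 / 1,000,000,000 = 482,685.60 GB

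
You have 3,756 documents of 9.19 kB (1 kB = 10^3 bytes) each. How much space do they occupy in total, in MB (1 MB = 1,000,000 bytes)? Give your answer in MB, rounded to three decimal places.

Total = 3,756 × 9.19 kB = 34517.64 kB
= 34517.64 × 1,000 bytes = 34,517,640 bytes
1 MB = 1,000,000 bytes
34,517,640 / 1,000,000 = 34.518 MB

34.518 MB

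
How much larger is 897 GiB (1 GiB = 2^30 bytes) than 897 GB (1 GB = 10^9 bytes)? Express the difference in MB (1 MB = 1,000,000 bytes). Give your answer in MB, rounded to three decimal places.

897 GiB = 897 × 1,073,741,824 = 963,146,416,128 bytes
897 GB = 897 × 1,000,000,000 = 897,000,000,000 bytes
difference = 66,146,416,128 bytes
66,146,416,128 / 1,000,000 = 66,146.416 MB

66,146.416 MB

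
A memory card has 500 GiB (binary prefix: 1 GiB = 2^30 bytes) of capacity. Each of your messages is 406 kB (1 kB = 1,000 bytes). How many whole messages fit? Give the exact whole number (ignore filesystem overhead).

Capacity: 500 GiB = 536,870,912,000 bytes
Per item: 406 kB = 406,000 bytes
⌊536,870,912,000 / 406,000⌋ = 1,322,342

1,322,342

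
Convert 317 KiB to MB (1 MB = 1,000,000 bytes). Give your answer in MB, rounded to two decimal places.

317 KiB = 317 × 2^10 bytes = 324,608 bytes
1 MB = 10^6 bytes = 1,000,000 bytes
324,608 / 1,000,000 = 0.32 MB

0.32 MB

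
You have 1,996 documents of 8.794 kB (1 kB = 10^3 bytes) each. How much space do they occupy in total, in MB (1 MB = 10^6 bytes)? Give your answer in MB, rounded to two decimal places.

17.55 MB

Total = 1,996 × 8.794 kB = 17552.824 kB
= 17552.824 × 1,000 bytes = 17,552,824 bytes
1 MB = 1,000,000 bytes
17,552,824 / 1,000,000 = 17.55 MB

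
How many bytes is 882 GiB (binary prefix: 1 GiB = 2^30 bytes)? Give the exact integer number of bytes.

947,040,288,768 bytes

882 × 1,073,741,824 = 947,040,288,768 bytes  (1 GiB = 2^30 bytes)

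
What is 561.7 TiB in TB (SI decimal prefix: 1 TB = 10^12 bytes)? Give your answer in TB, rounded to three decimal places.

617.596 TB

561.7 TiB = 561.7 × 2^40 bytes = 617,595,681,321,779.2 bytes
1 TB = 10^12 bytes = 1,000,000,000,000 bytes
617,595,681,321,779.2 / 1,000,000,000,000 = 617.596 TB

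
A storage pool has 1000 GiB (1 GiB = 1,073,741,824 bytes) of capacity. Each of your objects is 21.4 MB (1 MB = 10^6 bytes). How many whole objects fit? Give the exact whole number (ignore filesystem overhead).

Capacity: 1000 GiB = 1,073,741,824,000 bytes
Per item: 21.4 MB = 21,400,000 bytes
⌊1,073,741,824,000 / 21,400,000⌋ = 50,174

50,174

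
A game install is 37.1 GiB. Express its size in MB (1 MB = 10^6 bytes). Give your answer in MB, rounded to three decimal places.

37.1 GiB × 1,073,741,824 bytes/GiB = 39,835,821,670.4 bytes
1 MB = 1,000,000 bytes
39,835,821,670.4 / 1,000,000 = 39,835.822 MB

39,835.822 MB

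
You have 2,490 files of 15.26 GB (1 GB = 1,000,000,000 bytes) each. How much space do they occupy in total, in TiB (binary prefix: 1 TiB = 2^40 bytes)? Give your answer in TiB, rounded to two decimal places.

34.56 TiB

Total = 2,490 × 15.26 GB = 37997.4 GB
= 37997.4 × 1,000,000,000 bytes = 37,997,400,000,000 bytes
1 TiB = 1,099,511,627,776 bytes
37,997,400,000,000 / 1,099,511,627,776 = 34.56 TiB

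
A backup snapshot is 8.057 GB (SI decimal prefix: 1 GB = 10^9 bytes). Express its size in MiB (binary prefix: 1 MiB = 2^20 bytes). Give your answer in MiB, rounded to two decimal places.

8.057 GB = 8.057 × 10^9 bytes = 8,057,000,000 bytes
1 MiB = 2^20 bytes = 1,048,576 bytes
8,057,000,000 / 1,048,576 = 7,683.75 MiB

7,683.75 MiB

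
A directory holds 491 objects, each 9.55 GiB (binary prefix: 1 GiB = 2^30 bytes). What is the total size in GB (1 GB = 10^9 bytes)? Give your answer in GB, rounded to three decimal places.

Total = 491 × 9.55 GiB = 4689.05 GiB
= 4689.05 × 1,073,741,824 bytes = 5,034,829,099,827.2 bytes
1 GB = 1,000,000,000 bytes
5,034,829,099,827.2 / 1,000,000,000 = 5,034.829 GB

5,034.829 GB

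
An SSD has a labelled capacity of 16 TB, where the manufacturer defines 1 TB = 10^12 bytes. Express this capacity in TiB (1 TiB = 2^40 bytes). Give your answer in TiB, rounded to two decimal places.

14.55 TiB

16 TB × 1,000,000,000,000 bytes/TB = 16,000,000,000,000 bytes
1 TiB = 2^40 bytes = 1,099,511,627,776 bytes
16,000,000,000,000 / 1,099,511,627,776 = 14.55 TiB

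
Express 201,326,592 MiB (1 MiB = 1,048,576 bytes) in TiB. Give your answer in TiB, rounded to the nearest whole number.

201,326,592 MiB × 1,048,576 bytes/MiB = 211,106,232,532,992 bytes
1 TiB = 2^40 bytes = 1,099,511,627,776 bytes
211,106,232,532,992 / 1,099,511,627,776 = 192 TiB

192 TiB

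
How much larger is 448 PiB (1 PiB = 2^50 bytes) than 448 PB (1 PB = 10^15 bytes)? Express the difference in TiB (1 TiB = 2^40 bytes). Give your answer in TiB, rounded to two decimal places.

448 PiB = 448 × 1,125,899,906,842,624 = 504,403,158,265,495,552 bytes
448 PB = 448 × 1,000,000,000,000,000 = 448,000,000,000,000,000 bytes
difference = 56,403,158,265,495,552 bytes
56,403,158,265,495,552 / 1,099,511,627,776 = 51,298.37 TiB

51,298.37 TiB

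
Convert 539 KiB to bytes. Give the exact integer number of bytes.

539 × 1,024 = 551,936 bytes  (1 KiB = 2^10 bytes)

551,936 bytes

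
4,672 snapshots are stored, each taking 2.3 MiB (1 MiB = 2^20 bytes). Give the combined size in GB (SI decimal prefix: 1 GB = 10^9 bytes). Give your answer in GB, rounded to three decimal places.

11.268 GB

Total = 4,672 × 2.3 MiB = 10745.6 MiB
= 10745.6 × 1,048,576 bytes = 11,267,578,265.6 bytes
1 GB = 1,000,000,000 bytes
11,267,578,265.6 / 1,000,000,000 = 11.268 GB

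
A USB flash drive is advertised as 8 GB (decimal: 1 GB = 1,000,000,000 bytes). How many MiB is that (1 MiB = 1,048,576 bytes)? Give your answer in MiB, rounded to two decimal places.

7,629.39 MiB

8 GB = 8 × 10^9 bytes = 8,000,000,000 bytes
1 MiB = 2^20 bytes = 1,048,576 bytes
8,000,000,000 / 1,048,576 = 7,629.39 MiB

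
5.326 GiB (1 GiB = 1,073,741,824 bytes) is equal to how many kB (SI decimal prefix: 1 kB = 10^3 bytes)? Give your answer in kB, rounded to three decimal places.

5,718,748.955 kB

5.326 GiB × 1,073,741,824 bytes/GiB = 5,718,748,954.624 bytes
1 kB = 10^3 bytes = 1,000 bytes
5,718,748,954.624 / 1,000 = 5,718,748.955 kB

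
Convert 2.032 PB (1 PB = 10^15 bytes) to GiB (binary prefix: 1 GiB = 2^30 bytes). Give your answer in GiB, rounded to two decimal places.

1,892,447.47 GiB

2.032 PB × 1,000,000,000,000,000 bytes/PB = 2,032,000,000,000,000 bytes
1 GiB = 2^30 bytes = 1,073,741,824 bytes
2,032,000,000,000,000 / 1,073,741,824 = 1,892,447.47 GiB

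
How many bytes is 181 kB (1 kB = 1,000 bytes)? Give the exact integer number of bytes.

181 × 1,000 = 181,000 bytes  (1 kB = 10^3 bytes)

181,000 bytes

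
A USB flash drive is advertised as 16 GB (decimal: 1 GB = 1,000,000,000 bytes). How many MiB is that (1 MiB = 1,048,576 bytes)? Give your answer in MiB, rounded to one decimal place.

16 GB = 16 × 10^9 bytes = 16,000,000,000 bytes
1 MiB = 1,048,576 bytes
16,000,000,000 / 1,048,576 = 15,258.8 MiB

15,258.8 MiB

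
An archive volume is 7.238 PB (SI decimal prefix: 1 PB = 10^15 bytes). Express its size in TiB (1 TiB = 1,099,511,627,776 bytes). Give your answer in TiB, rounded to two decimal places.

7.238 PB × 1,000,000,000,000,000 bytes/PB = 7,238,000,000,000,000 bytes
1 TiB = 2^40 bytes = 1,099,511,627,776 bytes
7,238,000,000,000,000 / 1,099,511,627,776 = 6,582.92 TiB

6,582.92 TiB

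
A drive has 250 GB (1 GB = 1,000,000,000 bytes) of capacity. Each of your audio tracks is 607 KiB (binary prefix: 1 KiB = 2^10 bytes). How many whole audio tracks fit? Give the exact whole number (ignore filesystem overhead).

402,208

Capacity: 250 GB = 250,000,000,000 bytes
Per item: 607 KiB = 621,568 bytes
⌊250,000,000,000 / 621,568⌋ = 402,208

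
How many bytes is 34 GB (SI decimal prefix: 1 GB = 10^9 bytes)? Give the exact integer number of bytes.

34,000,000,000 bytes

34 × 1,000,000,000 = 34,000,000,000 bytes  (1 GB = 10^9 bytes)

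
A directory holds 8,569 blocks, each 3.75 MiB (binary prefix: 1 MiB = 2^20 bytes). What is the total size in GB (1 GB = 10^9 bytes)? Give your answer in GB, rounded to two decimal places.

Total = 8,569 × 3.75 MiB = 32133.75 MiB
= 32133.75 × 1,048,576 bytes = 33,694,679,040 bytes
1 GB = 1,000,000,000 bytes
33,694,679,040 / 1,000,000,000 = 33.69 GB

33.69 GB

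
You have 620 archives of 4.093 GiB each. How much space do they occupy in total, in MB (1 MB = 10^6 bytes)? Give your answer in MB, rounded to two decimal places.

2,724,791.68 MB

Total = 620 × 4.093 GiB = 2537.66 GiB
= 2537.66 × 1,073,741,824 bytes = 2,724,791,677,091.84 bytes
1 MB = 1,000,000 bytes
2,724,791,677,091.84 / 1,000,000 = 2,724,791.68 MB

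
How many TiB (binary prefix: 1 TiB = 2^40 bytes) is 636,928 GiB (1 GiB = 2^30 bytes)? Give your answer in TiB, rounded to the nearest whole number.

622 TiB

636,928 GiB = 636,928 × 2^30 bytes = 683,896,232,476,672 bytes
1 TiB = 2^40 bytes = 1,099,511,627,776 bytes
683,896,232,476,672 / 1,099,511,627,776 = 622 TiB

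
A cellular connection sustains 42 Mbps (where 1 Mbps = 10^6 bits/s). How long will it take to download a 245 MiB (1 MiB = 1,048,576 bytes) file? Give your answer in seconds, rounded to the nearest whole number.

245 MiB = 256,901,120 bytes = 2,055,208,960 bits
42 Mbps = 42,000,000 bits/s
time = 2,055,208,960 / 42,000,000 = 49 s

49 seconds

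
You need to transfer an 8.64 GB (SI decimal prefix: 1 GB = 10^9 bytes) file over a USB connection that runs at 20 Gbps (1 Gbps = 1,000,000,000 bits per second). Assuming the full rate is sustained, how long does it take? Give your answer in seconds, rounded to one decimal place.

8.64 GB = 8,640,000,000 bytes = 69,120,000,000 bits
20 Gbps = 20,000,000,000 bits/s
time = 69,120,000,000 / 20,000,000,000 = 3.5 s

3.5 seconds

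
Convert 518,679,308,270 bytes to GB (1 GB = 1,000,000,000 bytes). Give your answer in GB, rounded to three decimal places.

518.679 GB

518,679,308,270 bytes given.
1 GB = 10^9 bytes = 1,000,000,000 bytes
518,679,308,270 / 1,000,000,000 = 518.679 GB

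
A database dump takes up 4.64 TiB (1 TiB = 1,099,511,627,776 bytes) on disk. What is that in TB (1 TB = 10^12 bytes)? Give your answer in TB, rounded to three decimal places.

4.64 TiB × 1,099,511,627,776 bytes/TiB = 5,101,733,952,880.64 bytes
1 TB = 1,000,000,000,000 bytes
5,101,733,952,880.64 / 1,000,000,000,000 = 5.102 TB

5.102 TB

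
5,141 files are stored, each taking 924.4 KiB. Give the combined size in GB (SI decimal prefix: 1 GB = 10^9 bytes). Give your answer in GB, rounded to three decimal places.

4.866 GB

Total = 5,141 × 924.4 KiB = 4752340.4 KiB
= 4752340.4 × 1,024 bytes = 4,866,396,569.6 bytes
1 GB = 1,000,000,000 bytes
4,866,396,569.6 / 1,000,000,000 = 4.866 GB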